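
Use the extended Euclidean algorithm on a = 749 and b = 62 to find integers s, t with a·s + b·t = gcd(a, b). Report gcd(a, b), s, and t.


Euclidean algorithm on (749, 62) — divide until remainder is 0:
  749 = 12 · 62 + 5
  62 = 12 · 5 + 2
  5 = 2 · 2 + 1
  2 = 2 · 1 + 0
gcd(749, 62) = 1.
Track Bezout coefficients alongside the remainders: start with r₀ = 749 = a·1 + b·0 (s = 1, t = 0) and r₁ = 62 = a·0 + b·1 (s = 0, t = 1); each new remainder r_{k+1} = r_{k-1} − q_k·r_k inherits s_{k+1} = s_{k-1} − q_k·s_k, t_{k+1} = t_{k-1} − q_k·t_k, so r_k = a·s_k + b·t_k at every step:
  q = 12: r = 5, s = 1 − 12·0 = 1, t = 0 − 12·1 = -12  (check: 749·1 + 62·(-12) = 5)
  q = 12: r = 2, s = 0 − 12·1 = -12, t = 1 − 12·(-12) = 145  (check: 749·(-12) + 62·145 = 2)
  q = 2: r = 1, s = 1 − 2·(-12) = 25, t = -12 − 2·145 = -302  (check: 749·25 + 62·(-302) = 1)
The row with r = 1 (the gcd) gives the Bezout coefficients s = 25, t = -302.
Result: 749 · (25) + 62 · (-302) = 1.

gcd(749, 62) = 1; s = 25, t = -302 (check: 749·25 + 62·(-302) = 1).


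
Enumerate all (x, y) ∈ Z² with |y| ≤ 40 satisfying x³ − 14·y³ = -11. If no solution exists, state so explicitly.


The equation is x³ - 14y³ = -11. For fixed y, x³ = 14·y³ − 11, so a solution requires the RHS to be a perfect cube.
Strategy: iterate y from -40 to 40, compute RHS = 14·y³ − 11, and check whether it is a (positive or negative) perfect cube.
Check small values of y:
  y = 0: RHS = -11 is not a perfect cube.
  y = 1: RHS = 3 is not a perfect cube.
  y = -1: RHS = -25 is not a perfect cube.
  y = 2: RHS = 101 is not a perfect cube.
  y = -2: RHS = -123 is not a perfect cube.
  y = 3: RHS = 367 is not a perfect cube.
  y = -3: RHS = -389 is not a perfect cube.
Continuing the search up to |y| = 40 finds no solutions either.
No (x, y) in the scanned range satisfies the equation.

No integer solutions with |y| ≤ 40.


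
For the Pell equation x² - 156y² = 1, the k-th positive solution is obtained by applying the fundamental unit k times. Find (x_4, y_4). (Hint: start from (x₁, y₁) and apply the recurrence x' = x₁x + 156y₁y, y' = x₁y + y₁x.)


Step 1: Find the fundamental solution (x₁, y₁) of x² - 156y² = 1.
  Expand √156 as a continued fraction. a₀ = ⌊√156⌋ = 12; iterate m_{k+1} = d_k·a_k − m_k, d_{k+1} = (156 − m_{k+1}²)/d_k, a_{k+1} = ⌊(a₀ + m_{k+1})/d_{k+1}⌋ (starting m₀ = 0, d₀ = 1), with convergents p_k = a_k·p_{k-1} + p_{k-2}, q_k = a_k·q_{k-1} + q_{k-2} (p₋₁ = 1, q₋₁ = 0):
  k = 0: a₀ = 12; p₀/q₀ = 12/1; p₀² − 156·q₀² = 144 − 156 = -12.
  k = 1: m = 12, d = 12, a = ⌊(12 + 12)/12⌋ = 2; p/q = (2·12 + 1)/(2·1 + 0) = 25/2; p² − 156·q² = 625 − 624 = 1.
  The first convergent with p² − 156·q² = 1 gives the fundamental solution (x₁, y₁) = (25, 2).
Step 2: Apply the recurrence (x_{n+1}, y_{n+1}) = (x₁x_n + 156y₁y_n, x₁y_n + y₁x_n) repeatedly.
  From (x_1, y_1) = (25, 2): x_2 = 25·25 + 156·2·2 = 1249; y_2 = 25·2 + 2·25 = 100.
  From (x_2, y_2) = (1249, 100): x_3 = 25·1249 + 156·2·100 = 62425; y_3 = 25·100 + 2·1249 = 4998.
  From (x_3, y_3) = (62425, 4998): x_4 = 25·62425 + 156·2·4998 = 3120001; y_4 = 25·4998 + 2·62425 = 249800.
Step 3: Verify x_4² - 156·y_4² = 9734406240001 - 9734406240000 = 1 (should be 1). ✓

(x_1, y_1) = (25, 2); (x_4, y_4) = (3120001, 249800).


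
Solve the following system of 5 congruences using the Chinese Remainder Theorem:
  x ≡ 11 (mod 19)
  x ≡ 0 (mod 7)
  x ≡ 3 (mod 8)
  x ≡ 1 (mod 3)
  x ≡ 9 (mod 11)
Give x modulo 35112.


Product of moduli M = 19 · 7 · 8 · 3 · 11 = 35112.
Merge one congruence at a time:
  Start: x ≡ 11 (mod 19).
  Combine with x ≡ 0 (mod 7); new modulus lcm = 133.
    Write x = 11 + 19·t and substitute into x ≡ 0 (mod 7): 19·t ≡ 0 − 11 = -11 (mod 7).
    Reduce coefficients mod 7: 5·t ≡ 3 (mod 7).
    The inverse of 5 mod 7 is 3 (since 5·3 = 15 = 2·7 + 1), so t ≡ 3·3 = 9 ≡ 2 (mod 7).
    Then x = 11 + 19·2 = 49, valid modulo lcm(19, 7) = 133: x ≡ 49 (mod 133).
  Combine with x ≡ 3 (mod 8); new modulus lcm = 1064.
    Write x = 49 + 133·t and substitute into x ≡ 3 (mod 8): 133·t ≡ 3 − 49 = -46 (mod 8).
    Reduce coefficients mod 8: 5·t ≡ 2 (mod 8).
    The inverse of 5 mod 8 is 5 (since 5·5 = 25 = 3·8 + 1), so t ≡ 5·2 = 10 ≡ 2 (mod 8).
    Then x = 49 + 133·2 = 315, valid modulo lcm(133, 8) = 1064: x ≡ 315 (mod 1064).
  Combine with x ≡ 1 (mod 3); new modulus lcm = 3192.
    Write x = 315 + 1064·t and substitute into x ≡ 1 (mod 3): 1064·t ≡ 1 − 315 = -314 (mod 3).
    Reduce coefficients mod 3: 2·t ≡ 1 (mod 3).
    The inverse of 2 mod 3 is 2 (since 2·2 = 4 = 1·3 + 1), so t ≡ 2·1 = 2 ≡ 2 (mod 3).
    Then x = 315 + 1064·2 = 2443, valid modulo lcm(1064, 3) = 3192: x ≡ 2443 (mod 3192).
  Combine with x ≡ 9 (mod 11); new modulus lcm = 35112.
    Write x = 2443 + 3192·t and substitute into x ≡ 9 (mod 11): 3192·t ≡ 9 − 2443 = -2434 (mod 11).
    Reduce coefficients mod 11: 2·t ≡ 8 (mod 11).
    The inverse of 2 mod 11 is 6 (since 2·6 = 12 = 1·11 + 1), so t ≡ 6·8 = 48 ≡ 4 (mod 11).
    Then x = 2443 + 3192·4 = 15211, valid modulo lcm(3192, 11) = 35112: x ≡ 15211 (mod 35112).
Verify against each original: 15211 mod 19 = 11, 15211 mod 7 = 0, 15211 mod 8 = 3, 15211 mod 3 = 1, 15211 mod 11 = 9.

x ≡ 15211 (mod 35112).


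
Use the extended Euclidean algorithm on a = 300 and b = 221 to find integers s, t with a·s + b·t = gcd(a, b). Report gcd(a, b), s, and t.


Euclidean algorithm on (300, 221) — divide until remainder is 0:
  300 = 1 · 221 + 79
  221 = 2 · 79 + 63
  79 = 1 · 63 + 16
  63 = 3 · 16 + 15
  16 = 1 · 15 + 1
  15 = 15 · 1 + 0
gcd(300, 221) = 1.
Track Bezout coefficients alongside the remainders: start with r₀ = 300 = a·1 + b·0 (s = 1, t = 0) and r₁ = 221 = a·0 + b·1 (s = 0, t = 1); each new remainder r_{k+1} = r_{k-1} − q_k·r_k inherits s_{k+1} = s_{k-1} − q_k·s_k, t_{k+1} = t_{k-1} − q_k·t_k, so r_k = a·s_k + b·t_k at every step:
  q = 1: r = 79, s = 1 − 1·0 = 1, t = 0 − 1·1 = -1  (check: 300·1 + 221·(-1) = 79)
  q = 2: r = 63, s = 0 − 2·1 = -2, t = 1 − 2·(-1) = 3  (check: 300·(-2) + 221·3 = 63)
  q = 1: r = 16, s = 1 − 1·(-2) = 3, t = -1 − 1·3 = -4  (check: 300·3 + 221·(-4) = 16)
  q = 3: r = 15, s = -2 − 3·3 = -11, t = 3 − 3·(-4) = 15  (check: 300·(-11) + 221·15 = 15)
  q = 1: r = 1, s = 3 − 1·(-11) = 14, t = -4 − 1·15 = -19  (check: 300·14 + 221·(-19) = 1)
The row with r = 1 (the gcd) gives the Bezout coefficients s = 14, t = -19.
Result: 300 · (14) + 221 · (-19) = 1.

gcd(300, 221) = 1; s = 14, t = -19 (check: 300·14 + 221·(-19) = 1).


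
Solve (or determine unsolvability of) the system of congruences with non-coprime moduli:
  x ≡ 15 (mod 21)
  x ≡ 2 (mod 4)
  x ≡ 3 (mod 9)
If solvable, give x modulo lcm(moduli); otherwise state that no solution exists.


Moduli 21, 4, 9 are not pairwise coprime, so CRT works modulo lcm(m_i) when all pairwise compatibility conditions hold.
Pairwise compatibility: gcd(m_i, m_j) must divide a_i - a_j for every pair.
Merge one congruence at a time:
  Start: x ≡ 15 (mod 21).
  Combine with x ≡ 2 (mod 4): gcd(21, 4) = 1; 2 - 15 = -13, which IS divisible by 1, so compatible.
    Write x = 15 + 21·t and substitute into x ≡ 2 (mod 4): 21·t ≡ 2 − 15 = -13 (mod 4).
    Reduce coefficients mod 4: 1·t ≡ 3 (mod 4).
    So t ≡ 3 (mod 4).
    Then x = 15 + 21·3 = 78, valid modulo lcm(21, 4) = 84: x ≡ 78 (mod 84).
  Combine with x ≡ 3 (mod 9): gcd(84, 9) = 3; 3 - 78 = -75, which IS divisible by 3, so compatible.
    Write x = 78 + 84·t and substitute into x ≡ 3 (mod 9): 84·t ≡ 3 − 78 = -75 (mod 9).
    Divide the congruence (and modulus) by g = 3: 28·t ≡ -25 (mod 3).
    Reduce coefficients mod 3: 1·t ≡ 2 (mod 3).
    So t ≡ 2 (mod 3).
    Then x = 78 + 84·2 = 246, valid modulo lcm(84, 9) = 252: x ≡ 246 (mod 252).
Verify: 246 mod 21 = 15, 246 mod 4 = 2, 246 mod 9 = 3.

x ≡ 246 (mod 252).


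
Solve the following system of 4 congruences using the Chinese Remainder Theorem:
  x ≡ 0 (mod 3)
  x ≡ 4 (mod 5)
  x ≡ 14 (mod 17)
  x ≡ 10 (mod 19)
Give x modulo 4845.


Product of moduli M = 3 · 5 · 17 · 19 = 4845.
Merge one congruence at a time:
  Start: x ≡ 0 (mod 3).
  Combine with x ≡ 4 (mod 5); new modulus lcm = 15.
    Write x = 0 + 3·t and substitute into x ≡ 4 (mod 5): 3·t ≡ 4 − 0 = 4 (mod 5).
    The inverse of 3 mod 5 is 2 (since 3·2 = 6 = 1·5 + 1), so t ≡ 2·4 = 8 ≡ 3 (mod 5).
    Then x = 0 + 3·3 = 9, valid modulo lcm(3, 5) = 15: x ≡ 9 (mod 15).
  Combine with x ≡ 14 (mod 17); new modulus lcm = 255.
    Write x = 9 + 15·t and substitute into x ≡ 14 (mod 17): 15·t ≡ 14 − 9 = 5 (mod 17).
    The inverse of 15 mod 17 is 8 (since 15·8 = 120 = 7·17 + 1), so t ≡ 8·5 = 40 ≡ 6 (mod 17).
    Then x = 9 + 15·6 = 99, valid modulo lcm(15, 17) = 255: x ≡ 99 (mod 255).
  Combine with x ≡ 10 (mod 19); new modulus lcm = 4845.
    Write x = 99 + 255·t and substitute into x ≡ 10 (mod 19): 255·t ≡ 10 − 99 = -89 (mod 19).
    Reduce coefficients mod 19: 8·t ≡ 6 (mod 19).
    The inverse of 8 mod 19 is 12 (since 8·12 = 96 = 5·19 + 1), so t ≡ 12·6 = 72 ≡ 15 (mod 19).
    Then x = 99 + 255·15 = 3924, valid modulo lcm(255, 19) = 4845: x ≡ 3924 (mod 4845).
Verify against each original: 3924 mod 3 = 0, 3924 mod 5 = 4, 3924 mod 17 = 14, 3924 mod 19 = 10.

x ≡ 3924 (mod 4845).


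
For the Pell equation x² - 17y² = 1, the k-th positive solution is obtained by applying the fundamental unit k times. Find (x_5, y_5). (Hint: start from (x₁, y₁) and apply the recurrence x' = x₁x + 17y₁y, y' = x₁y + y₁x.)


Step 1: Find the fundamental solution (x₁, y₁) of x² - 17y² = 1.
  Expand √17 as a continued fraction. a₀ = ⌊√17⌋ = 4; iterate m_{k+1} = d_k·a_k − m_k, d_{k+1} = (17 − m_{k+1}²)/d_k, a_{k+1} = ⌊(a₀ + m_{k+1})/d_{k+1}⌋ (starting m₀ = 0, d₀ = 1), with convergents p_k = a_k·p_{k-1} + p_{k-2}, q_k = a_k·q_{k-1} + q_{k-2} (p₋₁ = 1, q₋₁ = 0):
  k = 0: a₀ = 4; p₀/q₀ = 4/1; p₀² − 17·q₀² = 16 − 17 = -1.
  k = 1: m = 4, d = 1, a = ⌊(4 + 4)/1⌋ = 8; p/q = (8·4 + 1)/(8·1 + 0) = 33/8; p² − 17·q² = 1089 − 1088 = 1.
  The first convergent with p² − 17·q² = 1 gives the fundamental solution (x₁, y₁) = (33, 8).
Step 2: Apply the recurrence (x_{n+1}, y_{n+1}) = (x₁x_n + 17y₁y_n, x₁y_n + y₁x_n) repeatedly.
  From (x_1, y_1) = (33, 8): x_2 = 33·33 + 17·8·8 = 2177; y_2 = 33·8 + 8·33 = 528.
  From (x_2, y_2) = (2177, 528): x_3 = 33·2177 + 17·8·528 = 143649; y_3 = 33·528 + 8·2177 = 34840.
  From (x_3, y_3) = (143649, 34840): x_4 = 33·143649 + 17·8·34840 = 9478657; y_4 = 33·34840 + 8·143649 = 2298912.
  From (x_4, y_4) = (9478657, 2298912): x_5 = 33·9478657 + 17·8·2298912 = 625447713; y_5 = 33·2298912 + 8·9478657 = 151693352.
Step 3: Verify x_5² - 17·y_5² = 391184841696930369 - 391184841696930368 = 1 (should be 1). ✓

(x_1, y_1) = (33, 8); (x_5, y_5) = (625447713, 151693352).


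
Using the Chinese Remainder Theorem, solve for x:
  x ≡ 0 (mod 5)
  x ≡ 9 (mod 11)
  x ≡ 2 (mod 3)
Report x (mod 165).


Moduli 5, 11, 3 are pairwise coprime; by CRT there is a unique solution modulo M = 5 · 11 · 3 = 165.
Solve pairwise, accumulating the modulus:
  Start with x ≡ 0 (mod 5).
  Combine with x ≡ 9 (mod 11): since gcd(5, 11) = 1, we get a unique residue mod 55.
    Write x = 0 + 5·t and substitute into x ≡ 9 (mod 11): 5·t ≡ 9 − 0 = 9 (mod 11).
    The inverse of 5 mod 11 is 9 (since 5·9 = 45 = 4·11 + 1), so t ≡ 9·9 = 81 ≡ 4 (mod 11).
    Then x = 0 + 5·4 = 20, valid modulo lcm(5, 11) = 55: x ≡ 20 (mod 55).
  Combine with x ≡ 2 (mod 3): since gcd(55, 3) = 1, we get a unique residue mod 165.
    Write x = 20 + 55·t and substitute into x ≡ 2 (mod 3): 55·t ≡ 2 − 20 = -18 (mod 3).
    Reduce coefficients mod 3: 1·t ≡ 0 (mod 3).
    So t ≡ 0 (mod 3).
    Then x = 20 + 55·0 = 20, valid modulo lcm(55, 3) = 165: x ≡ 20 (mod 165).
Verify: 20 mod 5 = 0 ✓, 20 mod 11 = 9 ✓, 20 mod 3 = 2 ✓.

x ≡ 20 (mod 165).


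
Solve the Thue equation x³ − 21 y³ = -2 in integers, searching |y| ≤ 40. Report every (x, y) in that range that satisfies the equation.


The equation is x³ - 21y³ = -2. For fixed y, x³ = 21·y³ − 2, so a solution requires the RHS to be a perfect cube.
Strategy: iterate y from -40 to 40, compute RHS = 21·y³ − 2, and check whether it is a (positive or negative) perfect cube.
Check small values of y:
  y = 0: RHS = -2 is not a perfect cube.
  y = 1: RHS = 19 is not a perfect cube.
  y = -1: RHS = -23 is not a perfect cube.
  y = 2: RHS = 166 is not a perfect cube.
  y = -2: RHS = -170 is not a perfect cube.
  y = 3: RHS = 565 is not a perfect cube.
  y = -3: RHS = -569 is not a perfect cube.
Continuing the search up to |y| = 40 finds no solutions either.
No (x, y) in the scanned range satisfies the equation.

No integer solutions with |y| ≤ 40.


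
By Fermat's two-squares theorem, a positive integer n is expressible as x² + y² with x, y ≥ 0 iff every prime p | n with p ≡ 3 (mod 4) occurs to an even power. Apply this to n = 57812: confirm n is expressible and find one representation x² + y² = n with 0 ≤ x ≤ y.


Step 1: Factor n = 57812 = 2^2 · 97 · 149.
Step 2: Check the mod-4 condition on each prime factor: 2 = 2 (special); 97 ≡ 1 (mod 4), exponent 1; 149 ≡ 1 (mod 4), exponent 1.
All primes ≡ 3 (mod 4) appear to even exponent (or don't appear), so by the two-squares theorem n IS expressible as a sum of two squares.
Step 3: Build a representation. Group n = k² · m with k = 2 and m = 97 · 149 = 14453 (a product of primes ≡ 1 (mod 4)); a representation of m scales to one of n via (k·x)² + (k·y)² = k²(x² + y²). Each prime p ≡ 1 (mod 4) is itself a sum of two squares; find a² by testing p − a² for a perfect square:
  97: 97 − 1² = 96, 97 − 2² = 93, 97 − 3² = 88, 97 − 4² = 81 = 9² ⇒ 97 = 4² + 9².
  149: 149 − 1² = 148, 149 − 2² = 145, 149 − 3² = 140, 149 − 4² = 133, 149 − 5² = 124, 149 − 6² = 113, 149 − 7² = 100 = 10² ⇒ 149 = 7² + 10².
  Combine using the Brahmagupta–Fibonacci identity (a² + b²)(c² + d²) = (ac − bd)² + (ad + bc)² = (ac + bd)² + (ad − bc)²:
  97 · 149 = 14453: from (4² + 9²)(7² + 10²), take (4·7 − 9·10, 4·10 + 9·7) = (28 − 90, 40 + 63) = (-62, 103); dropping signs (only squares matter) gives (62, 103); check 62² + 103² = 3844 + 10609 = 14453 ✓.
  Scale by k = 2: (2·62, 2·103) = (124, 206).
Step 4: Order so x ≤ y and verify: 124² + 206² = 15376 + 42436 = 57812 = n. ✓

n = 57812 = 124² + 206² (one valid representation with x ≤ y).


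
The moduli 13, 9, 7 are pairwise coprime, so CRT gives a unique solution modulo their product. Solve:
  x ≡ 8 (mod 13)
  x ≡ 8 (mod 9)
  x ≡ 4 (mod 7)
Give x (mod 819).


Moduli 13, 9, 7 are pairwise coprime; by CRT there is a unique solution modulo M = 13 · 9 · 7 = 819.
Solve pairwise, accumulating the modulus:
  Start with x ≡ 8 (mod 13).
  Combine with x ≡ 8 (mod 9): since gcd(13, 9) = 1, we get a unique residue mod 117.
    Write x = 8 + 13·t and substitute into x ≡ 8 (mod 9): 13·t ≡ 8 − 8 = 0 (mod 9).
    Reduce coefficients mod 9: 4·t ≡ 0 (mod 9).
    The inverse of 4 mod 9 is 7 (since 4·7 = 28 = 3·9 + 1), so t ≡ 7·0 = 0 ≡ 0 (mod 9).
    Then x = 8 + 13·0 = 8, valid modulo lcm(13, 9) = 117: x ≡ 8 (mod 117).
  Combine with x ≡ 4 (mod 7): since gcd(117, 7) = 1, we get a unique residue mod 819.
    Write x = 8 + 117·t and substitute into x ≡ 4 (mod 7): 117·t ≡ 4 − 8 = -4 (mod 7).
    Reduce coefficients mod 7: 5·t ≡ 3 (mod 7).
    The inverse of 5 mod 7 is 3 (since 5·3 = 15 = 2·7 + 1), so t ≡ 3·3 = 9 ≡ 2 (mod 7).
    Then x = 8 + 117·2 = 242, valid modulo lcm(117, 7) = 819: x ≡ 242 (mod 819).
Verify: 242 mod 13 = 8 ✓, 242 mod 9 = 8 ✓, 242 mod 7 = 4 ✓.

x ≡ 242 (mod 819).


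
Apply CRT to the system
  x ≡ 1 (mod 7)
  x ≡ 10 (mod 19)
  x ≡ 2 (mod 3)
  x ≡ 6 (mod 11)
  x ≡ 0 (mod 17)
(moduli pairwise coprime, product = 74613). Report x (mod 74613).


Product of moduli M = 7 · 19 · 3 · 11 · 17 = 74613.
Merge one congruence at a time:
  Start: x ≡ 1 (mod 7).
  Combine with x ≡ 10 (mod 19); new modulus lcm = 133.
    Write x = 1 + 7·t and substitute into x ≡ 10 (mod 19): 7·t ≡ 10 − 1 = 9 (mod 19).
    The inverse of 7 mod 19 is 11 (since 7·11 = 77 = 4·19 + 1), so t ≡ 11·9 = 99 ≡ 4 (mod 19).
    Then x = 1 + 7·4 = 29, valid modulo lcm(7, 19) = 133: x ≡ 29 (mod 133).
  Combine with x ≡ 2 (mod 3); new modulus lcm = 399.
    Write x = 29 + 133·t and substitute into x ≡ 2 (mod 3): 133·t ≡ 2 − 29 = -27 (mod 3).
    Reduce coefficients mod 3: 1·t ≡ 0 (mod 3).
    So t ≡ 0 (mod 3).
    Then x = 29 + 133·0 = 29, valid modulo lcm(133, 3) = 399: x ≡ 29 (mod 399).
  Combine with x ≡ 6 (mod 11); new modulus lcm = 4389.
    Write x = 29 + 399·t and substitute into x ≡ 6 (mod 11): 399·t ≡ 6 − 29 = -23 (mod 11).
    Reduce coefficients mod 11: 3·t ≡ 10 (mod 11).
    The inverse of 3 mod 11 is 4 (since 3·4 = 12 = 1·11 + 1), so t ≡ 4·10 = 40 ≡ 7 (mod 11).
    Then x = 29 + 399·7 = 2822, valid modulo lcm(399, 11) = 4389: x ≡ 2822 (mod 4389).
  Combine with x ≡ 0 (mod 17); new modulus lcm = 74613.
    Write x = 2822 + 4389·t and substitute into x ≡ 0 (mod 17): 4389·t ≡ 0 − 2822 = -2822 (mod 17).
    Reduce coefficients mod 17: 3·t ≡ 0 (mod 17).
    The inverse of 3 mod 17 is 6 (since 3·6 = 18 = 1·17 + 1), so t ≡ 6·0 = 0 ≡ 0 (mod 17).
    Then x = 2822 + 4389·0 = 2822, valid modulo lcm(4389, 17) = 74613: x ≡ 2822 (mod 74613).
Verify against each original: 2822 mod 7 = 1, 2822 mod 19 = 10, 2822 mod 3 = 2, 2822 mod 11 = 6, 2822 mod 17 = 0.

x ≡ 2822 (mod 74613).


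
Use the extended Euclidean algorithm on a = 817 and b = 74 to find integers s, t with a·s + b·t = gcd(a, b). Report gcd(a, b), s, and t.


Euclidean algorithm on (817, 74) — divide until remainder is 0:
  817 = 11 · 74 + 3
  74 = 24 · 3 + 2
  3 = 1 · 2 + 1
  2 = 2 · 1 + 0
gcd(817, 74) = 1.
Track Bezout coefficients alongside the remainders: start with r₀ = 817 = a·1 + b·0 (s = 1, t = 0) and r₁ = 74 = a·0 + b·1 (s = 0, t = 1); each new remainder r_{k+1} = r_{k-1} − q_k·r_k inherits s_{k+1} = s_{k-1} − q_k·s_k, t_{k+1} = t_{k-1} − q_k·t_k, so r_k = a·s_k + b·t_k at every step:
  q = 11: r = 3, s = 1 − 11·0 = 1, t = 0 − 11·1 = -11  (check: 817·1 + 74·(-11) = 3)
  q = 24: r = 2, s = 0 − 24·1 = -24, t = 1 − 24·(-11) = 265  (check: 817·(-24) + 74·265 = 2)
  q = 1: r = 1, s = 1 − 1·(-24) = 25, t = -11 − 1·265 = -276  (check: 817·25 + 74·(-276) = 1)
The row with r = 1 (the gcd) gives the Bezout coefficients s = 25, t = -276.
Result: 817 · (25) + 74 · (-276) = 1.

gcd(817, 74) = 1; s = 25, t = -276 (check: 817·25 + 74·(-276) = 1).


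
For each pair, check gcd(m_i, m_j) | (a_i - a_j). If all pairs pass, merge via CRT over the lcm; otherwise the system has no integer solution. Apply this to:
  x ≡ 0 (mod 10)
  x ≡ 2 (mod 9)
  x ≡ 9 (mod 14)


Moduli 10, 9, 14 are not pairwise coprime, so CRT works modulo lcm(m_i) when all pairwise compatibility conditions hold.
Pairwise compatibility: gcd(m_i, m_j) must divide a_i - a_j for every pair.
Merge one congruence at a time:
  Start: x ≡ 0 (mod 10).
  Combine with x ≡ 2 (mod 9): gcd(10, 9) = 1; 2 - 0 = 2, which IS divisible by 1, so compatible.
    Write x = 0 + 10·t and substitute into x ≡ 2 (mod 9): 10·t ≡ 2 − 0 = 2 (mod 9).
    Reduce coefficients mod 9: 1·t ≡ 2 (mod 9).
    So t ≡ 2 (mod 9).
    Then x = 0 + 10·2 = 20, valid modulo lcm(10, 9) = 90: x ≡ 20 (mod 90).
  Combine with x ≡ 9 (mod 14): gcd(90, 14) = 2, and 9 - 20 = -11 is NOT divisible by 2.
    ⇒ system is inconsistent (no integer solution).

No solution (the system is inconsistent).


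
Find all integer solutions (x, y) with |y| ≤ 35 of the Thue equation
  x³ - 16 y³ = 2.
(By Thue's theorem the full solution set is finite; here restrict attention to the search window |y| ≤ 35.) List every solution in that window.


The equation is x³ - 16y³ = 2. For fixed y, x³ = 16·y³ + 2, so a solution requires the RHS to be a perfect cube.
Strategy: iterate y from -35 to 35, compute RHS = 16·y³ + 2, and check whether it is a (positive or negative) perfect cube.
Check small values of y:
  y = 0: RHS = 2 is not a perfect cube.
  y = 1: RHS = 18 is not a perfect cube.
  y = -1: RHS = -14 is not a perfect cube.
  y = 2: RHS = 130 is not a perfect cube.
  y = -2: RHS = -126 is not a perfect cube.
  y = 3: RHS = 434 is not a perfect cube.
  y = -3: RHS = -430 is not a perfect cube.
Continuing the search up to |y| = 35 finds no solutions either.
No (x, y) in the scanned range satisfies the equation.

No integer solutions with |y| ≤ 35.


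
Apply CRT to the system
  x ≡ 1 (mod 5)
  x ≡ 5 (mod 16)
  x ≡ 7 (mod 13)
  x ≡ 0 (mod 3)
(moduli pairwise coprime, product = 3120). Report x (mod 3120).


Product of moduli M = 5 · 16 · 13 · 3 = 3120.
Merge one congruence at a time:
  Start: x ≡ 1 (mod 5).
  Combine with x ≡ 5 (mod 16); new modulus lcm = 80.
    Write x = 1 + 5·t and substitute into x ≡ 5 (mod 16): 5·t ≡ 5 − 1 = 4 (mod 16).
    The inverse of 5 mod 16 is 13 (since 5·13 = 65 = 4·16 + 1), so t ≡ 13·4 = 52 ≡ 4 (mod 16).
    Then x = 1 + 5·4 = 21, valid modulo lcm(5, 16) = 80: x ≡ 21 (mod 80).
  Combine with x ≡ 7 (mod 13); new modulus lcm = 1040.
    Write x = 21 + 80·t and substitute into x ≡ 7 (mod 13): 80·t ≡ 7 − 21 = -14 (mod 13).
    Reduce coefficients mod 13: 2·t ≡ 12 (mod 13).
    The inverse of 2 mod 13 is 7 (since 2·7 = 14 = 1·13 + 1), so t ≡ 7·12 = 84 ≡ 6 (mod 13).
    Then x = 21 + 80·6 = 501, valid modulo lcm(80, 13) = 1040: x ≡ 501 (mod 1040).
  Combine with x ≡ 0 (mod 3); new modulus lcm = 3120.
    Write x = 501 + 1040·t and substitute into x ≡ 0 (mod 3): 1040·t ≡ 0 − 501 = -501 (mod 3).
    Reduce coefficients mod 3: 2·t ≡ 0 (mod 3).
    The inverse of 2 mod 3 is 2 (since 2·2 = 4 = 1·3 + 1), so t ≡ 2·0 = 0 ≡ 0 (mod 3).
    Then x = 501 + 1040·0 = 501, valid modulo lcm(1040, 3) = 3120: x ≡ 501 (mod 3120).
Verify against each original: 501 mod 5 = 1, 501 mod 16 = 5, 501 mod 13 = 7, 501 mod 3 = 0.

x ≡ 501 (mod 3120).


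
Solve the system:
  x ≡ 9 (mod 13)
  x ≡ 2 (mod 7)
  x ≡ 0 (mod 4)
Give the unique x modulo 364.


Moduli 13, 7, 4 are pairwise coprime; by CRT there is a unique solution modulo M = 13 · 7 · 4 = 364.
Solve pairwise, accumulating the modulus:
  Start with x ≡ 9 (mod 13).
  Combine with x ≡ 2 (mod 7): since gcd(13, 7) = 1, we get a unique residue mod 91.
    Write x = 9 + 13·t and substitute into x ≡ 2 (mod 7): 13·t ≡ 2 − 9 = -7 (mod 7).
    Reduce coefficients mod 7: 6·t ≡ 0 (mod 7).
    The inverse of 6 mod 7 is 6 (since 6·6 = 36 = 5·7 + 1), so t ≡ 6·0 = 0 ≡ 0 (mod 7).
    Then x = 9 + 13·0 = 9, valid modulo lcm(13, 7) = 91: x ≡ 9 (mod 91).
  Combine with x ≡ 0 (mod 4): since gcd(91, 4) = 1, we get a unique residue mod 364.
    Write x = 9 + 91·t and substitute into x ≡ 0 (mod 4): 91·t ≡ 0 − 9 = -9 (mod 4).
    Reduce coefficients mod 4: 3·t ≡ 3 (mod 4).
    The inverse of 3 mod 4 is 3 (since 3·3 = 9 = 2·4 + 1), so t ≡ 3·3 = 9 ≡ 1 (mod 4).
    Then x = 9 + 91·1 = 100, valid modulo lcm(91, 4) = 364: x ≡ 100 (mod 364).
Verify: 100 mod 13 = 9 ✓, 100 mod 7 = 2 ✓, 100 mod 4 = 0 ✓.

x ≡ 100 (mod 364).


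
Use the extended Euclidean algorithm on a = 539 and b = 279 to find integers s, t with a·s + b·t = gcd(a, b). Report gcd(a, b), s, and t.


Euclidean algorithm on (539, 279) — divide until remainder is 0:
  539 = 1 · 279 + 260
  279 = 1 · 260 + 19
  260 = 13 · 19 + 13
  19 = 1 · 13 + 6
  13 = 2 · 6 + 1
  6 = 6 · 1 + 0
gcd(539, 279) = 1.
Track Bezout coefficients alongside the remainders: start with r₀ = 539 = a·1 + b·0 (s = 1, t = 0) and r₁ = 279 = a·0 + b·1 (s = 0, t = 1); each new remainder r_{k+1} = r_{k-1} − q_k·r_k inherits s_{k+1} = s_{k-1} − q_k·s_k, t_{k+1} = t_{k-1} − q_k·t_k, so r_k = a·s_k + b·t_k at every step:
  q = 1: r = 260, s = 1 − 1·0 = 1, t = 0 − 1·1 = -1  (check: 539·1 + 279·(-1) = 260)
  q = 1: r = 19, s = 0 − 1·1 = -1, t = 1 − 1·(-1) = 2  (check: 539·(-1) + 279·2 = 19)
  q = 13: r = 13, s = 1 − 13·(-1) = 14, t = -1 − 13·2 = -27  (check: 539·14 + 279·(-27) = 13)
  q = 1: r = 6, s = -1 − 1·14 = -15, t = 2 − 1·(-27) = 29  (check: 539·(-15) + 279·29 = 6)
  q = 2: r = 1, s = 14 − 2·(-15) = 44, t = -27 − 2·29 = -85  (check: 539·44 + 279·(-85) = 1)
The row with r = 1 (the gcd) gives the Bezout coefficients s = 44, t = -85.
Result: 539 · (44) + 279 · (-85) = 1.

gcd(539, 279) = 1; s = 44, t = -85 (check: 539·44 + 279·(-85) = 1).


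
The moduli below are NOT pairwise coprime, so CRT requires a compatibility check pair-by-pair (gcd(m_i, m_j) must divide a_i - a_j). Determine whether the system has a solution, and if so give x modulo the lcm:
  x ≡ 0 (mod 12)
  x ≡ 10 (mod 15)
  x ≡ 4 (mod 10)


Moduli 12, 15, 10 are not pairwise coprime, so CRT works modulo lcm(m_i) when all pairwise compatibility conditions hold.
Pairwise compatibility: gcd(m_i, m_j) must divide a_i - a_j for every pair.
Merge one congruence at a time:
  Start: x ≡ 0 (mod 12).
  Combine with x ≡ 10 (mod 15): gcd(12, 15) = 3, and 10 - 0 = 10 is NOT divisible by 3.
    ⇒ system is inconsistent (no integer solution).

No solution (the system is inconsistent).


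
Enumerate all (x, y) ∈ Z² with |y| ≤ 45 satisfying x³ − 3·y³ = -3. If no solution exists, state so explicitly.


The equation is x³ - 3y³ = -3. For fixed y, x³ = 3·y³ − 3, so a solution requires the RHS to be a perfect cube.
Strategy: iterate y from -45 to 45, compute RHS = 3·y³ − 3, and check whether it is a (positive or negative) perfect cube.
Check small values of y:
  y = 0: RHS = -3 is not a perfect cube.
  y = 1: RHS = 0 = (0)³ ⇒ x = 0 works.
  y = -1: RHS = -6 is not a perfect cube.
  y = 2: RHS = 21 is not a perfect cube.
  y = -2: RHS = -27 = (-3)³ ⇒ x = -3 works.
  y = 3: RHS = 78 is not a perfect cube.
  y = -3: RHS = -84 is not a perfect cube.
Continuing the search up to |y| = 45 finds no further solutions beyond those listed.
Collected solutions: (0, 1), (-3, -2).

Solutions (with |y| ≤ 45): (0, 1), (-3, -2).


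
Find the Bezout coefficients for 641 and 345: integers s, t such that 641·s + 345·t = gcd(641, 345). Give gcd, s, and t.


Euclidean algorithm on (641, 345) — divide until remainder is 0:
  641 = 1 · 345 + 296
  345 = 1 · 296 + 49
  296 = 6 · 49 + 2
  49 = 24 · 2 + 1
  2 = 2 · 1 + 0
gcd(641, 345) = 1.
Track Bezout coefficients alongside the remainders: start with r₀ = 641 = a·1 + b·0 (s = 1, t = 0) and r₁ = 345 = a·0 + b·1 (s = 0, t = 1); each new remainder r_{k+1} = r_{k-1} − q_k·r_k inherits s_{k+1} = s_{k-1} − q_k·s_k, t_{k+1} = t_{k-1} − q_k·t_k, so r_k = a·s_k + b·t_k at every step:
  q = 1: r = 296, s = 1 − 1·0 = 1, t = 0 − 1·1 = -1  (check: 641·1 + 345·(-1) = 296)
  q = 1: r = 49, s = 0 − 1·1 = -1, t = 1 − 1·(-1) = 2  (check: 641·(-1) + 345·2 = 49)
  q = 6: r = 2, s = 1 − 6·(-1) = 7, t = -1 − 6·2 = -13  (check: 641·7 + 345·(-13) = 2)
  q = 24: r = 1, s = -1 − 24·7 = -169, t = 2 − 24·(-13) = 314  (check: 641·(-169) + 345·314 = 1)
The row with r = 1 (the gcd) gives the Bezout coefficients s = -169, t = 314.
Result: 641 · (-169) + 345 · (314) = 1.

gcd(641, 345) = 1; s = -169, t = 314 (check: 641·(-169) + 345·314 = 1).


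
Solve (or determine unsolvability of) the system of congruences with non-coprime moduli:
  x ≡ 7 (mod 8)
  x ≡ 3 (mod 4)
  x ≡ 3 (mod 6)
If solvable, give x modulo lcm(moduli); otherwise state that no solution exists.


Moduli 8, 4, 6 are not pairwise coprime, so CRT works modulo lcm(m_i) when all pairwise compatibility conditions hold.
Pairwise compatibility: gcd(m_i, m_j) must divide a_i - a_j for every pair.
Merge one congruence at a time:
  Start: x ≡ 7 (mod 8).
  Combine with x ≡ 3 (mod 4): gcd(8, 4) = 4; 3 - 7 = -4, which IS divisible by 4, so compatible.
    Write x = 7 + 8·t and substitute into x ≡ 3 (mod 4): 8·t ≡ 3 − 7 = -4 (mod 4).
    Divide the congruence (and modulus) by g = 4: 2·t ≡ -1 (mod 1).
    Modulo 1 every t works; take t = 0.
    Then x = 7 + 8·0 = 7, valid modulo lcm(8, 4) = 8: x ≡ 7 (mod 8).
  Combine with x ≡ 3 (mod 6): gcd(8, 6) = 2; 3 - 7 = -4, which IS divisible by 2, so compatible.
    Write x = 7 + 8·t and substitute into x ≡ 3 (mod 6): 8·t ≡ 3 − 7 = -4 (mod 6).
    Divide the congruence (and modulus) by g = 2: 4·t ≡ -2 (mod 3).
    Reduce coefficients mod 3: 1·t ≡ 1 (mod 3).
    So t ≡ 1 (mod 3).
    Then x = 7 + 8·1 = 15, valid modulo lcm(8, 6) = 24: x ≡ 15 (mod 24).
Verify: 15 mod 8 = 7, 15 mod 4 = 3, 15 mod 6 = 3.

x ≡ 15 (mod 24).


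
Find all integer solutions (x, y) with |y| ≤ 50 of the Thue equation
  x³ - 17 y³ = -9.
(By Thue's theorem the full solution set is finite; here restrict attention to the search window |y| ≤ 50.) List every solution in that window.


The equation is x³ - 17y³ = -9. For fixed y, x³ = 17·y³ − 9, so a solution requires the RHS to be a perfect cube.
Strategy: iterate y from -50 to 50, compute RHS = 17·y³ − 9, and check whether it is a (positive or negative) perfect cube.
Check small values of y:
  y = 0: RHS = -9 is not a perfect cube.
  y = 1: RHS = 8 = (2)³ ⇒ x = 2 works.
  y = -1: RHS = -26 is not a perfect cube.
  y = 2: RHS = 127 is not a perfect cube.
  y = -2: RHS = -145 is not a perfect cube.
  y = 3: RHS = 450 is not a perfect cube.
  y = -3: RHS = -468 is not a perfect cube.
Continuing the search up to |y| = 50 finds no further solutions beyond those listed.
Collected solutions: (2, 1).

Solutions (with |y| ≤ 50): (2, 1).


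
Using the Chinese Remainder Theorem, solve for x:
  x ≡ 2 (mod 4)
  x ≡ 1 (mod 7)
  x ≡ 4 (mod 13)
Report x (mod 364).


Moduli 4, 7, 13 are pairwise coprime; by CRT there is a unique solution modulo M = 4 · 7 · 13 = 364.
Solve pairwise, accumulating the modulus:
  Start with x ≡ 2 (mod 4).
  Combine with x ≡ 1 (mod 7): since gcd(4, 7) = 1, we get a unique residue mod 28.
    Write x = 2 + 4·t and substitute into x ≡ 1 (mod 7): 4·t ≡ 1 − 2 = -1 (mod 7).
    Reduce coefficients mod 7: 4·t ≡ 6 (mod 7).
    The inverse of 4 mod 7 is 2 (since 4·2 = 8 = 1·7 + 1), so t ≡ 2·6 = 12 ≡ 5 (mod 7).
    Then x = 2 + 4·5 = 22, valid modulo lcm(4, 7) = 28: x ≡ 22 (mod 28).
  Combine with x ≡ 4 (mod 13): since gcd(28, 13) = 1, we get a unique residue mod 364.
    Write x = 22 + 28·t and substitute into x ≡ 4 (mod 13): 28·t ≡ 4 − 22 = -18 (mod 13).
    Reduce coefficients mod 13: 2·t ≡ 8 (mod 13).
    The inverse of 2 mod 13 is 7 (since 2·7 = 14 = 1·13 + 1), so t ≡ 7·8 = 56 ≡ 4 (mod 13).
    Then x = 22 + 28·4 = 134, valid modulo lcm(28, 13) = 364: x ≡ 134 (mod 364).
Verify: 134 mod 4 = 2 ✓, 134 mod 7 = 1 ✓, 134 mod 13 = 4 ✓.

x ≡ 134 (mod 364).


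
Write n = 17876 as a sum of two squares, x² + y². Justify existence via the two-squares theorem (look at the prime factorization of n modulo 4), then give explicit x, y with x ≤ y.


Step 1: Factor n = 17876 = 2^2 · 41 · 109.
Step 2: Check the mod-4 condition on each prime factor: 2 = 2 (special); 41 ≡ 1 (mod 4), exponent 1; 109 ≡ 1 (mod 4), exponent 1.
All primes ≡ 3 (mod 4) appear to even exponent (or don't appear), so by the two-squares theorem n IS expressible as a sum of two squares.
Step 3: Build a representation. Group n = k² · m with k = 2 and m = 41 · 109 = 4469 (a product of primes ≡ 1 (mod 4)); a representation of m scales to one of n via (k·x)² + (k·y)² = k²(x² + y²). Each prime p ≡ 1 (mod 4) is itself a sum of two squares; find a² by testing p − a² for a perfect square:
  41: 41 − 1² = 40, 41 − 2² = 37, 41 − 3² = 32, 41 − 4² = 25 = 5² ⇒ 41 = 4² + 5².
  109: 109 − 1² = 108, 109 − 2² = 105, 109 − 3² = 100 = 10² ⇒ 109 = 3² + 10².
  Combine using the Brahmagupta–Fibonacci identity (a² + b²)(c² + d²) = (ac − bd)² + (ad + bc)² = (ac + bd)² + (ad − bc)²:
  41 · 109 = 4469: from (4² + 5²)(3² + 10²), take (4·3 − 5·10, 4·10 + 5·3) = (12 − 50, 40 + 15) = (-38, 55); dropping signs (only squares matter) gives (38, 55); check 38² + 55² = 1444 + 3025 = 4469 ✓.
  Scale by k = 2: (2·38, 2·55) = (76, 110).
Step 4: Order so x ≤ y and verify: 76² + 110² = 5776 + 12100 = 17876 = n. ✓

n = 17876 = 76² + 110² (one valid representation with x ≤ y).


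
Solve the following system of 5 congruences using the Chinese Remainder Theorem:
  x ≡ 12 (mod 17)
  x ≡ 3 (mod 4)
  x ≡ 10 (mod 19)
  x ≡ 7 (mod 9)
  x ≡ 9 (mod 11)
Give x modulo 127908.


Product of moduli M = 17 · 4 · 19 · 9 · 11 = 127908.
Merge one congruence at a time:
  Start: x ≡ 12 (mod 17).
  Combine with x ≡ 3 (mod 4); new modulus lcm = 68.
    Write x = 12 + 17·t and substitute into x ≡ 3 (mod 4): 17·t ≡ 3 − 12 = -9 (mod 4).
    Reduce coefficients mod 4: 1·t ≡ 3 (mod 4).
    So t ≡ 3 (mod 4).
    Then x = 12 + 17·3 = 63, valid modulo lcm(17, 4) = 68: x ≡ 63 (mod 68).
  Combine with x ≡ 10 (mod 19); new modulus lcm = 1292.
    Write x = 63 + 68·t and substitute into x ≡ 10 (mod 19): 68·t ≡ 10 − 63 = -53 (mod 19).
    Reduce coefficients mod 19: 11·t ≡ 4 (mod 19).
    The inverse of 11 mod 19 is 7 (since 11·7 = 77 = 4·19 + 1), so t ≡ 7·4 = 28 ≡ 9 (mod 19).
    Then x = 63 + 68·9 = 675, valid modulo lcm(68, 19) = 1292: x ≡ 675 (mod 1292).
  Combine with x ≡ 7 (mod 9); new modulus lcm = 11628.
    Write x = 675 + 1292·t and substitute into x ≡ 7 (mod 9): 1292·t ≡ 7 − 675 = -668 (mod 9).
    Reduce coefficients mod 9: 5·t ≡ 7 (mod 9).
    The inverse of 5 mod 9 is 2 (since 5·2 = 10 = 1·9 + 1), so t ≡ 2·7 = 14 ≡ 5 (mod 9).
    Then x = 675 + 1292·5 = 7135, valid modulo lcm(1292, 9) = 11628: x ≡ 7135 (mod 11628).
  Combine with x ≡ 9 (mod 11); new modulus lcm = 127908.
    Write x = 7135 + 11628·t and substitute into x ≡ 9 (mod 11): 11628·t ≡ 9 − 7135 = -7126 (mod 11).
    Reduce coefficients mod 11: 1·t ≡ 2 (mod 11).
    So t ≡ 2 (mod 11).
    Then x = 7135 + 11628·2 = 30391, valid modulo lcm(11628, 11) = 127908: x ≡ 30391 (mod 127908).
Verify against each original: 30391 mod 17 = 12, 30391 mod 4 = 3, 30391 mod 19 = 10, 30391 mod 9 = 7, 30391 mod 11 = 9.

x ≡ 30391 (mod 127908).


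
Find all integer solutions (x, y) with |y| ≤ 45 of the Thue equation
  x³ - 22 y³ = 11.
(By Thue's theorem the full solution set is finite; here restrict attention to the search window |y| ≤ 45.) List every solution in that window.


The equation is x³ - 22y³ = 11. For fixed y, x³ = 22·y³ + 11, so a solution requires the RHS to be a perfect cube.
Strategy: iterate y from -45 to 45, compute RHS = 22·y³ + 11, and check whether it is a (positive or negative) perfect cube.
Check small values of y:
  y = 0: RHS = 11 is not a perfect cube.
  y = 1: RHS = 33 is not a perfect cube.
  y = -1: RHS = -11 is not a perfect cube.
  y = 2: RHS = 187 is not a perfect cube.
  y = -2: RHS = -165 is not a perfect cube.
  y = 3: RHS = 605 is not a perfect cube.
  y = -3: RHS = -583 is not a perfect cube.
Continuing the search up to |y| = 45 finds no solutions either.
No (x, y) in the scanned range satisfies the equation.

No integer solutions with |y| ≤ 45.


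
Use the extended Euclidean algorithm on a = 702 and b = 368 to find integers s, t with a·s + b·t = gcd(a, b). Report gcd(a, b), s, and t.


Euclidean algorithm on (702, 368) — divide until remainder is 0:
  702 = 1 · 368 + 334
  368 = 1 · 334 + 34
  334 = 9 · 34 + 28
  34 = 1 · 28 + 6
  28 = 4 · 6 + 4
  6 = 1 · 4 + 2
  4 = 2 · 2 + 0
gcd(702, 368) = 2.
Track Bezout coefficients alongside the remainders: start with r₀ = 702 = a·1 + b·0 (s = 1, t = 0) and r₁ = 368 = a·0 + b·1 (s = 0, t = 1); each new remainder r_{k+1} = r_{k-1} − q_k·r_k inherits s_{k+1} = s_{k-1} − q_k·s_k, t_{k+1} = t_{k-1} − q_k·t_k, so r_k = a·s_k + b·t_k at every step:
  q = 1: r = 334, s = 1 − 1·0 = 1, t = 0 − 1·1 = -1  (check: 702·1 + 368·(-1) = 334)
  q = 1: r = 34, s = 0 − 1·1 = -1, t = 1 − 1·(-1) = 2  (check: 702·(-1) + 368·2 = 34)
  q = 9: r = 28, s = 1 − 9·(-1) = 10, t = -1 − 9·2 = -19  (check: 702·10 + 368·(-19) = 28)
  q = 1: r = 6, s = -1 − 1·10 = -11, t = 2 − 1·(-19) = 21  (check: 702·(-11) + 368·21 = 6)
  q = 4: r = 4, s = 10 − 4·(-11) = 54, t = -19 − 4·21 = -103  (check: 702·54 + 368·(-103) = 4)
  q = 1: r = 2, s = -11 − 1·54 = -65, t = 21 − 1·(-103) = 124  (check: 702·(-65) + 368·124 = 2)
The row with r = 2 (the gcd) gives the Bezout coefficients s = -65, t = 124.
Result: 702 · (-65) + 368 · (124) = 2.

gcd(702, 368) = 2; s = -65, t = 124 (check: 702·(-65) + 368·124 = 2).


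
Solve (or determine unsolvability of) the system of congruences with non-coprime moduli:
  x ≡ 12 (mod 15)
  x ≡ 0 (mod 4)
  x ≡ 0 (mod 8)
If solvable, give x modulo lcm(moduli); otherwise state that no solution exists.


Moduli 15, 4, 8 are not pairwise coprime, so CRT works modulo lcm(m_i) when all pairwise compatibility conditions hold.
Pairwise compatibility: gcd(m_i, m_j) must divide a_i - a_j for every pair.
Merge one congruence at a time:
  Start: x ≡ 12 (mod 15).
  Combine with x ≡ 0 (mod 4): gcd(15, 4) = 1; 0 - 12 = -12, which IS divisible by 1, so compatible.
    Write x = 12 + 15·t and substitute into x ≡ 0 (mod 4): 15·t ≡ 0 − 12 = -12 (mod 4).
    Reduce coefficients mod 4: 3·t ≡ 0 (mod 4).
    The inverse of 3 mod 4 is 3 (since 3·3 = 9 = 2·4 + 1), so t ≡ 3·0 = 0 ≡ 0 (mod 4).
    Then x = 12 + 15·0 = 12, valid modulo lcm(15, 4) = 60: x ≡ 12 (mod 60).
  Combine with x ≡ 0 (mod 8): gcd(60, 8) = 4; 0 - 12 = -12, which IS divisible by 4, so compatible.
    Write x = 12 + 60·t and substitute into x ≡ 0 (mod 8): 60·t ≡ 0 − 12 = -12 (mod 8).
    Divide the congruence (and modulus) by g = 4: 15·t ≡ -3 (mod 2).
    Reduce coefficients mod 2: 1·t ≡ 1 (mod 2).
    So t ≡ 1 (mod 2).
    Then x = 12 + 60·1 = 72, valid modulo lcm(60, 8) = 120: x ≡ 72 (mod 120).
Verify: 72 mod 15 = 12, 72 mod 4 = 0, 72 mod 8 = 0.

x ≡ 72 (mod 120).


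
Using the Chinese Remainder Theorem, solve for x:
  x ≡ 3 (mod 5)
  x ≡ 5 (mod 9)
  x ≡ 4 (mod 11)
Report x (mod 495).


Moduli 5, 9, 11 are pairwise coprime; by CRT there is a unique solution modulo M = 5 · 9 · 11 = 495.
Solve pairwise, accumulating the modulus:
  Start with x ≡ 3 (mod 5).
  Combine with x ≡ 5 (mod 9): since gcd(5, 9) = 1, we get a unique residue mod 45.
    Write x = 3 + 5·t and substitute into x ≡ 5 (mod 9): 5·t ≡ 5 − 3 = 2 (mod 9).
    The inverse of 5 mod 9 is 2 (since 5·2 = 10 = 1·9 + 1), so t ≡ 2·2 = 4 ≡ 4 (mod 9).
    Then x = 3 + 5·4 = 23, valid modulo lcm(5, 9) = 45: x ≡ 23 (mod 45).
  Combine with x ≡ 4 (mod 11): since gcd(45, 11) = 1, we get a unique residue mod 495.
    Write x = 23 + 45·t and substitute into x ≡ 4 (mod 11): 45·t ≡ 4 − 23 = -19 (mod 11).
    Reduce coefficients mod 11: 1·t ≡ 3 (mod 11).
    So t ≡ 3 (mod 11).
    Then x = 23 + 45·3 = 158, valid modulo lcm(45, 11) = 495: x ≡ 158 (mod 495).
Verify: 158 mod 5 = 3 ✓, 158 mod 9 = 5 ✓, 158 mod 11 = 4 ✓.

x ≡ 158 (mod 495).


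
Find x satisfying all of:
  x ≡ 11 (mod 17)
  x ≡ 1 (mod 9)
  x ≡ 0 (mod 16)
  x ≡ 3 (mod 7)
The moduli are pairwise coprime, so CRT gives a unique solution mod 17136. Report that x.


Product of moduli M = 17 · 9 · 16 · 7 = 17136.
Merge one congruence at a time:
  Start: x ≡ 11 (mod 17).
  Combine with x ≡ 1 (mod 9); new modulus lcm = 153.
    Write x = 11 + 17·t and substitute into x ≡ 1 (mod 9): 17·t ≡ 1 − 11 = -10 (mod 9).
    Reduce coefficients mod 9: 8·t ≡ 8 (mod 9).
    The inverse of 8 mod 9 is 8 (since 8·8 = 64 = 7·9 + 1), so t ≡ 8·8 = 64 ≡ 1 (mod 9).
    Then x = 11 + 17·1 = 28, valid modulo lcm(17, 9) = 153: x ≡ 28 (mod 153).
  Combine with x ≡ 0 (mod 16); new modulus lcm = 2448.
    Write x = 28 + 153·t and substitute into x ≡ 0 (mod 16): 153·t ≡ 0 − 28 = -28 (mod 16).
    Reduce coefficients mod 16: 9·t ≡ 4 (mod 16).
    The inverse of 9 mod 16 is 9 (since 9·9 = 81 = 5·16 + 1), so t ≡ 9·4 = 36 ≡ 4 (mod 16).
    Then x = 28 + 153·4 = 640, valid modulo lcm(153, 16) = 2448: x ≡ 640 (mod 2448).
  Combine with x ≡ 3 (mod 7); new modulus lcm = 17136.
    Write x = 640 + 2448·t and substitute into x ≡ 3 (mod 7): 2448·t ≡ 3 − 640 = -637 (mod 7).
    Reduce coefficients mod 7: 5·t ≡ 0 (mod 7).
    The inverse of 5 mod 7 is 3 (since 5·3 = 15 = 2·7 + 1), so t ≡ 3·0 = 0 ≡ 0 (mod 7).
    Then x = 640 + 2448·0 = 640, valid modulo lcm(2448, 7) = 17136: x ≡ 640 (mod 17136).
Verify against each original: 640 mod 17 = 11, 640 mod 9 = 1, 640 mod 16 = 0, 640 mod 7 = 3.

x ≡ 640 (mod 17136).
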